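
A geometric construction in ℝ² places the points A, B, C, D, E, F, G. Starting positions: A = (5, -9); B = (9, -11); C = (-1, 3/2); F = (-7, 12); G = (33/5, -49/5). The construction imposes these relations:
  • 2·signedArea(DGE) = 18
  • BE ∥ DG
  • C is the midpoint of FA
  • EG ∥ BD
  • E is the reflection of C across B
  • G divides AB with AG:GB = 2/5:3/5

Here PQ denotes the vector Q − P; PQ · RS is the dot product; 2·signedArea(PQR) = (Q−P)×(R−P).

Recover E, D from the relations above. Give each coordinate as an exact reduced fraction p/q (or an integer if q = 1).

D = (-17/5, 27/10)
E = (19, -47/2)

1. E_x = 19  [E is the reflection of C across B]
2. E_y = -47/2  [E is the reflection of C across B]
   → E = (19, -47/2)
3. D_x = -17/5  [BE ∥ DG ∩ EG ∥ BD]
4. D_y = 27/10  [BE ∥ DG ∩ EG ∥ BD]
   → D = (-17/5, 27/10)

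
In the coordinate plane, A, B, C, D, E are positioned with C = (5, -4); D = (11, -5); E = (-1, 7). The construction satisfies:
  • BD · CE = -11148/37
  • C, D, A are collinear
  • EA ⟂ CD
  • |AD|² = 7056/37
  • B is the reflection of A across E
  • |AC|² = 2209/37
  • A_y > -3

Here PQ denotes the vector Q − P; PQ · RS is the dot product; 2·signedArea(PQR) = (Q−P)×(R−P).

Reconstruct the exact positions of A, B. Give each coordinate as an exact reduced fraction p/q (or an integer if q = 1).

A = (-97/37, -101/37)
B = (23/37, 619/37)

1. A_x = -97/37  [C, D, A are collinear ∩ EA ⟂ CD]
2. A_y = -101/37  [C, D, A are collinear ∩ EA ⟂ CD]
   → A = (-97/37, -101/37)
3. B_x = 23/37  [B is the reflection of A across E]
4. B_y = 619/37  [B is the reflection of A across E]
   → B = (23/37, 619/37)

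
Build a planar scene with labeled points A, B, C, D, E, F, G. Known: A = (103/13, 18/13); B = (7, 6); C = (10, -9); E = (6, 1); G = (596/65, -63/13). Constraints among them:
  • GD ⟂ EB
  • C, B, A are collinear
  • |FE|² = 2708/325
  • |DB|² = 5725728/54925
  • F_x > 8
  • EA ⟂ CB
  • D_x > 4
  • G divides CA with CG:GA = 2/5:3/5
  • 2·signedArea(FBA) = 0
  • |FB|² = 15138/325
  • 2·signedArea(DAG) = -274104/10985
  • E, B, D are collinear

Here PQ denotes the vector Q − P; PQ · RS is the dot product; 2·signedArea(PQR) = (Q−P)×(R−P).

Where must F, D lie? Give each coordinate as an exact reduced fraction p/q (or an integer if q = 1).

D = (4223/845, -678/169)
F = (542/65, -9/13)

1. F_x = 542/65  [line 60/13·x + 12/13·y + -492/13 = 0 ∩ |FB|² = 15138/325]
2. F_y = -9/13  [line 60/13·x + 12/13·y + -492/13 = 0 ∩ |FB|² = 15138/325]
   → F = (542/65, -9/13)
3. D_x = 4223/845  [E, B, D are collinear ∩ GD ⟂ EB]
4. D_y = -678/169  [E, B, D are collinear ∩ GD ⟂ EB]
   → D = (4223/845, -678/169)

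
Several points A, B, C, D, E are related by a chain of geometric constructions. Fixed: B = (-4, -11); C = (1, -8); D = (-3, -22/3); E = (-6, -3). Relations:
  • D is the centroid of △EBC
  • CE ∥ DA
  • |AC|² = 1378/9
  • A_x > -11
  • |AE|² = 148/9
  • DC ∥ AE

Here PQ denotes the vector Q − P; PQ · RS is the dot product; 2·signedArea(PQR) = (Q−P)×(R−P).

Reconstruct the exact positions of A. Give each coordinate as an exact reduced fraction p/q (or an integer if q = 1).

A = (-10, -7/3)

1. A_x = -10  [DC ∥ AE ∩ CE ∥ DA]
2. A_y = -7/3  [DC ∥ AE ∩ CE ∥ DA]
   → A = (-10, -7/3)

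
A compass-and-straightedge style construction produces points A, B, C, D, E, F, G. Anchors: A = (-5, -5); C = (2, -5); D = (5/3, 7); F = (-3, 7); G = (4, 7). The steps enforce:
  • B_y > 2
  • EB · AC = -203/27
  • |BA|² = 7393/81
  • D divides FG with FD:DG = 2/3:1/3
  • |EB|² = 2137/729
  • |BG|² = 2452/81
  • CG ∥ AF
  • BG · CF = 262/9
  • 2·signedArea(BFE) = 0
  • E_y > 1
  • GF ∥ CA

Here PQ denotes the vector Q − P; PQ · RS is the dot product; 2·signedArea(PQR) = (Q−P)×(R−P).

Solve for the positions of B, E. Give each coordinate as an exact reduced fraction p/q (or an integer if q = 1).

B = (2/9, 3)
E = (35/27, 5/3)

1. B_x = 2/9  [line 5·x + -12·y + 314/9 = 0 ∩ |BA|² = 7393/81]
2. B_y = 3  [line 5·x + -12·y + 314/9 = 0 ∩ |BA|² = 7393/81]
   → B = (2/9, 3)
3. E_x = 35/27  [2·signedArea(BFE) = 0 ∩ EB · AC = -203/27]
4. E_y = 5/3  [2·signedArea(BFE) = 0 ∩ EB · AC = -203/27]
   → E = (35/27, 5/3)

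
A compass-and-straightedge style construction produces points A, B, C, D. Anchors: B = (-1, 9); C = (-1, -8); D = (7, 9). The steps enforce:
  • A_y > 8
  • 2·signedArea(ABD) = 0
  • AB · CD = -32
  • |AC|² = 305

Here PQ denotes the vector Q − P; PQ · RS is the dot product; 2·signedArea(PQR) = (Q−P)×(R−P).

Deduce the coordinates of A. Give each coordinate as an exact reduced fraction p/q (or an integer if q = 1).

1. A_x = 3  [2·signedArea(ABD) = 0 ∩ AB · CD = -32]
2. A_y = 9  [2·signedArea(ABD) = 0 ∩ AB · CD = -32]
   → A = (3, 9)

A = (3, 9)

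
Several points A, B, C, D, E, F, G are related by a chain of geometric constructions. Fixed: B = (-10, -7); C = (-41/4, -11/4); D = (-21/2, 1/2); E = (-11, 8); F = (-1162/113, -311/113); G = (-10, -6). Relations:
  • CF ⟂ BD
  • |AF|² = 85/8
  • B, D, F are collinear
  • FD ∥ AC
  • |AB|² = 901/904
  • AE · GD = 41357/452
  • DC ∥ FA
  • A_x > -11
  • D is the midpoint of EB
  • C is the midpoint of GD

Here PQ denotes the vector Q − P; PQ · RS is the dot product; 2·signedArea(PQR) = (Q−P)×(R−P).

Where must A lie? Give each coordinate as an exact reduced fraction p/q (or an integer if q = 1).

1. A_x = -4535/452  [FD ∥ AC ∩ DC ∥ FA]
2. A_y = -2713/452  [FD ∥ AC ∩ DC ∥ FA]
   → A = (-4535/452, -2713/452)

A = (-4535/452, -2713/452)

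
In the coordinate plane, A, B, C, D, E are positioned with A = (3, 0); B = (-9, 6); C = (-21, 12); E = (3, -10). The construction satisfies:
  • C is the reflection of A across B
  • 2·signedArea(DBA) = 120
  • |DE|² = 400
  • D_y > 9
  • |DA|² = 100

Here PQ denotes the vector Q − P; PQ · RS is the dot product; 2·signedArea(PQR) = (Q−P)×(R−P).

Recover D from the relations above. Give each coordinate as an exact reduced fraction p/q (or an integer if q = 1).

D = (3, 10)

1. D_x = 3  [line 6·x + 12·y + -138 = 0 ∩ |DA|² = 100]
2. D_y = 10  [line 6·x + 12·y + -138 = 0 ∩ |DA|² = 100]
   → D = (3, 10)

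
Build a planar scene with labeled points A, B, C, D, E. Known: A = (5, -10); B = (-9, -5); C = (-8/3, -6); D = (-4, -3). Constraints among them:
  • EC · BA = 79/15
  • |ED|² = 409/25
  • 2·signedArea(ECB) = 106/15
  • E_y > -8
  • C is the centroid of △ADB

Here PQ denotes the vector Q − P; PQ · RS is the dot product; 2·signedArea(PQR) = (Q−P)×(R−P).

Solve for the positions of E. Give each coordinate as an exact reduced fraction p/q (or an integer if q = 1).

1. E_x = -17/5  [EC · BA = 79/15 ∩ 2·signedArea(ECB) = 106/15]
2. E_y = -7  [EC · BA = 79/15 ∩ 2·signedArea(ECB) = 106/15]
   → E = (-17/5, -7)

E = (-17/5, -7)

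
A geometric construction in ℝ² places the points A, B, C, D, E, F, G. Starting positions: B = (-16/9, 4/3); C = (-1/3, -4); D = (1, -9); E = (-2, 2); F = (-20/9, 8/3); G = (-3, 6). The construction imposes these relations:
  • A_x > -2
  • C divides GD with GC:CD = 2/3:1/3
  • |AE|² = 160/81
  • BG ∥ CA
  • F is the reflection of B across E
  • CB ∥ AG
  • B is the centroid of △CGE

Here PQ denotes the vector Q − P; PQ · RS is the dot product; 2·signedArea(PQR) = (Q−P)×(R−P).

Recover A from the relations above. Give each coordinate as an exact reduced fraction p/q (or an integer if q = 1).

A = (-14/9, 2/3)

1. A_x = -14/9  [CB ∥ AG ∩ BG ∥ CA]
2. A_y = 2/3  [CB ∥ AG ∩ BG ∥ CA]
   → A = (-14/9, 2/3)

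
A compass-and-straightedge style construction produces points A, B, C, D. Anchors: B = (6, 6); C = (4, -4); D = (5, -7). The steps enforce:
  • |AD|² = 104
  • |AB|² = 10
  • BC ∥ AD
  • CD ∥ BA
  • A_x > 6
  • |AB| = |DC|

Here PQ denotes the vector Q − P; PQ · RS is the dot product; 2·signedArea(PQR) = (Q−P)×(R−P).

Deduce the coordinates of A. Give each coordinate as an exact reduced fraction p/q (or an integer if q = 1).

A = (7, 3)

1. A_x = 7  [BC ∥ AD ∩ CD ∥ BA]
2. A_y = 3  [BC ∥ AD ∩ CD ∥ BA]
   → A = (7, 3)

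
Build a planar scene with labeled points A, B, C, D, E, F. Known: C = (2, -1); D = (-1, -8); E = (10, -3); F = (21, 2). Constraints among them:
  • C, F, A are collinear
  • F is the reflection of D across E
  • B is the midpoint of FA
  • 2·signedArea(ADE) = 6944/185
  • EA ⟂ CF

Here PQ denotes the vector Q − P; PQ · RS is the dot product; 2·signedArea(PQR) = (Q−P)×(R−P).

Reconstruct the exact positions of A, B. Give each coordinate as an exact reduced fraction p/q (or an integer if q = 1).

A = (1757/185, 34/185)
B = (2821/185, 202/185)

1. A_x = 1757/185  [C, F, A are collinear ∩ EA ⟂ CF]
2. A_y = 34/185  [C, F, A are collinear ∩ EA ⟂ CF]
   → A = (1757/185, 34/185)
3. B_x = 2821/185  [B is the midpoint of FA]
4. B_y = 202/185  [B is the midpoint of FA]
   → B = (2821/185, 202/185)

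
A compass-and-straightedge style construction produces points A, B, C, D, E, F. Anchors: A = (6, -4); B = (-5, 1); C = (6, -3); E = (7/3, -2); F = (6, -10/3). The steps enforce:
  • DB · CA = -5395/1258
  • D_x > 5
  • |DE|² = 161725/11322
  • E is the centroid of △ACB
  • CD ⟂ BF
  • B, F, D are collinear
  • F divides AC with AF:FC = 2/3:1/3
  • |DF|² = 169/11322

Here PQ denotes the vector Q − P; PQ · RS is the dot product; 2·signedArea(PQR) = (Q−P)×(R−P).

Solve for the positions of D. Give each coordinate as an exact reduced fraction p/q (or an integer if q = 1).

1. D_x = 7405/1258  [B, F, D are collinear ∩ CD ⟂ BF]
2. D_y = -4137/1258  [B, F, D are collinear ∩ CD ⟂ BF]
   → D = (7405/1258, -4137/1258)

D = (7405/1258, -4137/1258)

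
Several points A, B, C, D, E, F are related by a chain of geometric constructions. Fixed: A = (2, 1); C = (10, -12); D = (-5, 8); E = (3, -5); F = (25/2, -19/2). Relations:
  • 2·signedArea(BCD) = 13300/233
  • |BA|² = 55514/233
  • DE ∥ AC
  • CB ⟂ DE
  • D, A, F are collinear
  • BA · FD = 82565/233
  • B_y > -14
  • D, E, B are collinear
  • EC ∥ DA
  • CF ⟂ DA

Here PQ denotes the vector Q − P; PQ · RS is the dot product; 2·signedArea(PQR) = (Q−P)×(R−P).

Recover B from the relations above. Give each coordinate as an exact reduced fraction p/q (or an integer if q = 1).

B = (1875/233, -3076/233)

1. B_x = 1875/233  [D, E, B are collinear ∩ CB ⟂ DE]
2. B_y = -3076/233  [D, E, B are collinear ∩ CB ⟂ DE]
   → B = (1875/233, -3076/233)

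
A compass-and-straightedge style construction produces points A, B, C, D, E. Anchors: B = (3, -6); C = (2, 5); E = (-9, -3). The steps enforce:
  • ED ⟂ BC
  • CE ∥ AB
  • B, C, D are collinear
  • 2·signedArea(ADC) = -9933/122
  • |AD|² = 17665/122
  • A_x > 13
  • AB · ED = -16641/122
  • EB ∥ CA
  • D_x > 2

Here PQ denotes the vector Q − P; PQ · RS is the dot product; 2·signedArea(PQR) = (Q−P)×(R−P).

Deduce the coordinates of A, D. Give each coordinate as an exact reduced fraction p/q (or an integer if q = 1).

A = (14, 2)
D = (321/122, -237/122)

1. A_x = 14  [CE ∥ AB ∩ EB ∥ CA]
2. A_y = 2  [CE ∥ AB ∩ EB ∥ CA]
   → A = (14, 2)
3. D_x = 321/122  [B, C, D are collinear ∩ ED ⟂ BC]
4. D_y = -237/122  [B, C, D are collinear ∩ ED ⟂ BC]
   → D = (321/122, -237/122)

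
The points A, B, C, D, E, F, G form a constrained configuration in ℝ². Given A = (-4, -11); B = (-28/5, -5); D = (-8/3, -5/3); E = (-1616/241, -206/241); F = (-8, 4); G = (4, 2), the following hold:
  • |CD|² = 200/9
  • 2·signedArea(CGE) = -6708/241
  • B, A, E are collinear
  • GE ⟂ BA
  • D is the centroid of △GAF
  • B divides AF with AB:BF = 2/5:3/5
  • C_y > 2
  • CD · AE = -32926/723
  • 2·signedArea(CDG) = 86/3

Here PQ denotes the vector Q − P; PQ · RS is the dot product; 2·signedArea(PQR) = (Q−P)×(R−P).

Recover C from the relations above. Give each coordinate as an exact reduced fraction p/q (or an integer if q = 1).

1. C_x = -2  [2·signedArea(CGE) = -6708/241 ∩ 2·signedArea(CDG) = 86/3]
2. C_y = 3  [2·signedArea(CGE) = -6708/241 ∩ 2·signedArea(CDG) = 86/3]
   → C = (-2, 3)

C = (-2, 3)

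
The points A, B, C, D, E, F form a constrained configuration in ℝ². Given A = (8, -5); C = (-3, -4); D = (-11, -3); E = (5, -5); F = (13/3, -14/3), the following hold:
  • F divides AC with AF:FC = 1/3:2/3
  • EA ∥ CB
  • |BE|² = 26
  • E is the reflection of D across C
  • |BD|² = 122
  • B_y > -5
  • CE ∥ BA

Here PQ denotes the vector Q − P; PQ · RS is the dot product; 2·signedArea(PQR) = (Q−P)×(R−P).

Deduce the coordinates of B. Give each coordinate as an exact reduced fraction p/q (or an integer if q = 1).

1. B_x = 0  [CE ∥ BA ∩ EA ∥ CB]
2. B_y = -4  [CE ∥ BA ∩ EA ∥ CB]
   → B = (0, -4)

B = (0, -4)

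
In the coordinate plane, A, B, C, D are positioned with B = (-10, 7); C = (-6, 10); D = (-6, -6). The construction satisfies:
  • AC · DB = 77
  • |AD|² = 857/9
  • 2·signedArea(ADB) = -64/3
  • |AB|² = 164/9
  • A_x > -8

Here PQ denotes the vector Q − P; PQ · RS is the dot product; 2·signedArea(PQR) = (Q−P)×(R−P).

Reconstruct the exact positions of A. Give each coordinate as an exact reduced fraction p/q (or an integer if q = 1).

A = (-22/3, 11/3)

1. A_x = -22/3  [2·signedArea(ADB) = -64/3 ∩ AC · DB = 77]
2. A_y = 11/3  [2·signedArea(ADB) = -64/3 ∩ AC · DB = 77]
   → A = (-22/3, 11/3)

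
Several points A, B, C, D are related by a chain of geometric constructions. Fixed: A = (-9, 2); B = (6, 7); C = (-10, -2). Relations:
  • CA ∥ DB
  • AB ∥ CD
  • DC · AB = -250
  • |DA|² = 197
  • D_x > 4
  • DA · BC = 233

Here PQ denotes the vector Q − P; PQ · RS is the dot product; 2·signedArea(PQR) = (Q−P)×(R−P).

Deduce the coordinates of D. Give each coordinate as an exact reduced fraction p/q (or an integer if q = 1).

1. D_x = 5  [CA ∥ DB ∩ AB ∥ CD]
2. D_y = 3  [CA ∥ DB ∩ AB ∥ CD]
   → D = (5, 3)

D = (5, 3)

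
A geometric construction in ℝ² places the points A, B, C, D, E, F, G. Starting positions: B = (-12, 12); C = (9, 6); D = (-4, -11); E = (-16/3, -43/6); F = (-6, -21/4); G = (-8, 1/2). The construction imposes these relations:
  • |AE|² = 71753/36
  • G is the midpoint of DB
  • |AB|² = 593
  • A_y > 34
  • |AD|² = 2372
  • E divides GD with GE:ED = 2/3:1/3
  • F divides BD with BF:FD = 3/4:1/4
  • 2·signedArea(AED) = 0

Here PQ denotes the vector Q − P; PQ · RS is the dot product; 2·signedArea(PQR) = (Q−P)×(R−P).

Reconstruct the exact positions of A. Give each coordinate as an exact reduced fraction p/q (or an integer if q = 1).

A = (-20, 35)

1. A_x = -20  [line 23/6·x + 4/3·y + 30 = 0 ∩ |AB|² = 593]
2. A_y = 35  [line 23/6·x + 4/3·y + 30 = 0 ∩ |AB|² = 593]
   → A = (-20, 35)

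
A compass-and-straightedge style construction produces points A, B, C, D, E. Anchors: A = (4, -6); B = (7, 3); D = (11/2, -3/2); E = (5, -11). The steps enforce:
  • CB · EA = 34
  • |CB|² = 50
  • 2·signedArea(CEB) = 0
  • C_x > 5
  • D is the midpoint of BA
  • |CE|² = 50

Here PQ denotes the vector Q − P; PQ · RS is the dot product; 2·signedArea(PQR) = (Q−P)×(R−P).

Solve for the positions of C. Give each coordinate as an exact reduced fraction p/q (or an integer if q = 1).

1. C_x = 6  [2·signedArea(CEB) = 0 ∩ CB · EA = 34]
2. C_y = -4  [2·signedArea(CEB) = 0 ∩ CB · EA = 34]
   → C = (6, -4)

C = (6, -4)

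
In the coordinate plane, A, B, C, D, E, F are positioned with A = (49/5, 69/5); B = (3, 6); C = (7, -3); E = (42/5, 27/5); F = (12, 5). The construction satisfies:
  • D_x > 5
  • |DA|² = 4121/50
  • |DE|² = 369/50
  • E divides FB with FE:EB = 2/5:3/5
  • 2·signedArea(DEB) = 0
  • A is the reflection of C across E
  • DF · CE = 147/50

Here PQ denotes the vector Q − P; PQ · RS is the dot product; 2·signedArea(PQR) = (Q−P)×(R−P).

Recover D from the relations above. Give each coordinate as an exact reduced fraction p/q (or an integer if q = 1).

D = (57/10, 57/10)

1. D_x = 57/10  [2·signedArea(DEB) = 0 ∩ DF · CE = 147/50]
2. D_y = 57/10  [2·signedArea(DEB) = 0 ∩ DF · CE = 147/50]
   → D = (57/10, 57/10)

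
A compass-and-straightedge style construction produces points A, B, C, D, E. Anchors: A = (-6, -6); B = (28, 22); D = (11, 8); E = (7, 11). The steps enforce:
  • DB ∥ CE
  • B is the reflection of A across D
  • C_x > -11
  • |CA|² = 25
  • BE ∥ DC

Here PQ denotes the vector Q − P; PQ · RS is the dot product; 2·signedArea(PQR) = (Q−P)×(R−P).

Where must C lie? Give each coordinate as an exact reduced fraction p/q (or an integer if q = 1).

C = (-10, -3)

1. C_x = -10  [DB ∥ CE ∩ BE ∥ DC]
2. C_y = -3  [DB ∥ CE ∩ BE ∥ DC]
   → C = (-10, -3)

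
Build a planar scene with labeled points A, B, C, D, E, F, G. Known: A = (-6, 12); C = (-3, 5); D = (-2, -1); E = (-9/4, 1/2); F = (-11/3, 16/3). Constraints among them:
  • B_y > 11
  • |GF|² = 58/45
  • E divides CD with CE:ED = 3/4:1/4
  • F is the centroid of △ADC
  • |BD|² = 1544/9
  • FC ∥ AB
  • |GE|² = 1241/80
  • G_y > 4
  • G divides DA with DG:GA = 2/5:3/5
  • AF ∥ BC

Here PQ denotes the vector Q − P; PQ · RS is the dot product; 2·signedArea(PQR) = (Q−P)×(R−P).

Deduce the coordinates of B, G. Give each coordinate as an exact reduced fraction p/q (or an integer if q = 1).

1. B_x = -16/3  [AF ∥ BC ∩ FC ∥ AB]
2. B_y = 35/3  [AF ∥ BC ∩ FC ∥ AB]
   → B = (-16/3, 35/3)
3. G_x = -18/5  [G divides DA with DG:GA = 2/5:3/5]
4. G_y = 21/5  [G divides DA with DG:GA = 2/5:3/5]
   → G = (-18/5, 21/5)

B = (-16/3, 35/3)
G = (-18/5, 21/5)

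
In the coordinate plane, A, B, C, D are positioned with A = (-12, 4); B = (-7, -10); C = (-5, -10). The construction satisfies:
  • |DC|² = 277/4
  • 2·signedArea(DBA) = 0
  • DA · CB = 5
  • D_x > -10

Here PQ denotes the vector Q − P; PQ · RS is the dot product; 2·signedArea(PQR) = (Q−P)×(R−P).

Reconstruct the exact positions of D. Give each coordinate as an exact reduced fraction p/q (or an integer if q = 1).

D = (-19/2, -3)

1. D_x = -19/2  [2·signedArea(DBA) = 0 ∩ DA · CB = 5]
2. D_y = -3  [2·signedArea(DBA) = 0 ∩ DA · CB = 5]
   → D = (-19/2, -3)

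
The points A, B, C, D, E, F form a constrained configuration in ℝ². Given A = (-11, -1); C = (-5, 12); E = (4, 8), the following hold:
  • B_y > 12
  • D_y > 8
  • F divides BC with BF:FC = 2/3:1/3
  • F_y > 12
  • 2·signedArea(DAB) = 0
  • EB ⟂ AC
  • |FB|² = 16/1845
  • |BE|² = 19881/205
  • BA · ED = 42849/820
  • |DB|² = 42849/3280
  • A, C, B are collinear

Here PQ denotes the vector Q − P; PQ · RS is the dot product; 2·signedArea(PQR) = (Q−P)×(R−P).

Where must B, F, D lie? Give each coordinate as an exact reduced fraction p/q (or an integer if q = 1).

1. B_x = -1013/205  [A, C, B are collinear ∩ EB ⟂ AC]
2. B_y = 2486/205  [A, C, B are collinear ∩ EB ⟂ AC]
   → B = (-1013/205, 2486/205)
3. F_x = -1021/205  [F divides BC with BF:FC = 2/3:1/3]
4. F_y = 7406/615  [F divides BC with BF:FC = 2/3:1/3]
   → F = (-1021/205, 7406/615)
5. D_x = -2647/410  [2·signedArea(DAB) = 0 ∩ BA · ED = 42849/820]
6. D_y = 7253/820  [2·signedArea(DAB) = 0 ∩ BA · ED = 42849/820]
   → D = (-2647/410, 7253/820)

B = (-1013/205, 2486/205)
D = (-2647/410, 7253/820)
F = (-1021/205, 7406/615)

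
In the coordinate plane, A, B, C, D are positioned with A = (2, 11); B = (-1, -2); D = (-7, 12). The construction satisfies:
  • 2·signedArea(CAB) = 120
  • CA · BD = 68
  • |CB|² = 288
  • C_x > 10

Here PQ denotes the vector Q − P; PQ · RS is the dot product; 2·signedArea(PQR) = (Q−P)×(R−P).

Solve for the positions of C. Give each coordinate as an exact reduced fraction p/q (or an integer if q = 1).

1. C_x = 11  [2·signedArea(CAB) = 120 ∩ CA · BD = 68]
2. C_y = 10  [2·signedArea(CAB) = 120 ∩ CA · BD = 68]
   → C = (11, 10)

C = (11, 10)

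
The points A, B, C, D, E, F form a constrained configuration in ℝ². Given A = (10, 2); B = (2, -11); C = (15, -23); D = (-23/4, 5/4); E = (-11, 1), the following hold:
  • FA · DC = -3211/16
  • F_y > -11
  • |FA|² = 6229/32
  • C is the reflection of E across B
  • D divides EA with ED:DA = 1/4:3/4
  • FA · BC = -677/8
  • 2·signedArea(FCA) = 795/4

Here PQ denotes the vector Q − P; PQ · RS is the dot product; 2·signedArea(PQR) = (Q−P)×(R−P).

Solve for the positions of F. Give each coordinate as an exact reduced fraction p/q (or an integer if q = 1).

F = (37/8, -87/8)

1. F_x = 37/8  [2·signedArea(FCA) = 795/4 ∩ FA · DC = -3211/16]
2. F_y = -87/8  [2·signedArea(FCA) = 795/4 ∩ FA · DC = -3211/16]
   → F = (37/8, -87/8)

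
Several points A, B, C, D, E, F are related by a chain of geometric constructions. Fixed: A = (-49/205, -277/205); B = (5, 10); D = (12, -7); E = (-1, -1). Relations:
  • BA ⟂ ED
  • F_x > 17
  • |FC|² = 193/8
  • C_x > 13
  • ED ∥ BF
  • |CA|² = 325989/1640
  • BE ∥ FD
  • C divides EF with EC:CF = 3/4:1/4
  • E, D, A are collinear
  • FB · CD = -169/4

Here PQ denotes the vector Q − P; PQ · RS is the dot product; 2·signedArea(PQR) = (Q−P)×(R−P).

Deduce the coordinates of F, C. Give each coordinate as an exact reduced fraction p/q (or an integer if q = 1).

C = (53/4, 11/4)
F = (18, 4)

1. F_x = 18  [BE ∥ FD ∩ ED ∥ BF]
2. F_y = 4  [BE ∥ FD ∩ ED ∥ BF]
   → F = (18, 4)
3. C_x = 53/4  [C divides EF with EC:CF = 3/4:1/4]
4. C_y = 11/4  [C divides EF with EC:CF = 3/4:1/4]
   → C = (53/4, 11/4)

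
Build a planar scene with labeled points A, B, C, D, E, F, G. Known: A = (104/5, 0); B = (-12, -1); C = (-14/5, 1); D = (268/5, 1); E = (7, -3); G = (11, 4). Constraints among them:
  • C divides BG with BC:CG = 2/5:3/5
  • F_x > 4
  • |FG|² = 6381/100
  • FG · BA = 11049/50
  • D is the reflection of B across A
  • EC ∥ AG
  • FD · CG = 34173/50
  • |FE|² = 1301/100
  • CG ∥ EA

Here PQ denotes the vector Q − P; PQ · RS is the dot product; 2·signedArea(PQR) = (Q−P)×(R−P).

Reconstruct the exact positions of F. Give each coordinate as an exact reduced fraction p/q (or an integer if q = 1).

1. F_x = 22/5  [FD · CG = 34173/50 ∩ FG · BA = 11049/50]
2. F_y = -1/2  [FD · CG = 34173/50 ∩ FG · BA = 11049/50]
   → F = (22/5, -1/2)

F = (22/5, -1/2)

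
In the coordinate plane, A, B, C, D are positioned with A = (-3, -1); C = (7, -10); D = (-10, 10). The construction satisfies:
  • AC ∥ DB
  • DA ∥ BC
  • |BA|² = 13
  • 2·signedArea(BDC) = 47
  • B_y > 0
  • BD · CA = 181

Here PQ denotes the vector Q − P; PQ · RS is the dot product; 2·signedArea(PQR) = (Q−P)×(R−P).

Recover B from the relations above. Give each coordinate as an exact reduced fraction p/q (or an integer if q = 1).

B = (0, 1)

1. B_x = 0  [DA ∥ BC ∩ AC ∥ DB]
2. B_y = 1  [DA ∥ BC ∩ AC ∥ DB]
   → B = (0, 1)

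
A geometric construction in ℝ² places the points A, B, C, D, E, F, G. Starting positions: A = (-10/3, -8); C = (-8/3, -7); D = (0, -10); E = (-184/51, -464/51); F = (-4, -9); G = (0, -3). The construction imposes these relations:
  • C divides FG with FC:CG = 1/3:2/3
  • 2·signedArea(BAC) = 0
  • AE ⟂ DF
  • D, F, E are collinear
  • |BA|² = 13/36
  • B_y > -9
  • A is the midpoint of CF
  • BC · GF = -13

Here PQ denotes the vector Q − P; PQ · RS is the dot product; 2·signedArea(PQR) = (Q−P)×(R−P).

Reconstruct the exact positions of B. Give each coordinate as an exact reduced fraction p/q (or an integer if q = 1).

B = (-11/3, -17/2)

1. B_x = -11/3  [2·signedArea(BAC) = 0 ∩ BC · GF = -13]
2. B_y = -17/2  [2·signedArea(BAC) = 0 ∩ BC · GF = -13]
   → B = (-11/3, -17/2)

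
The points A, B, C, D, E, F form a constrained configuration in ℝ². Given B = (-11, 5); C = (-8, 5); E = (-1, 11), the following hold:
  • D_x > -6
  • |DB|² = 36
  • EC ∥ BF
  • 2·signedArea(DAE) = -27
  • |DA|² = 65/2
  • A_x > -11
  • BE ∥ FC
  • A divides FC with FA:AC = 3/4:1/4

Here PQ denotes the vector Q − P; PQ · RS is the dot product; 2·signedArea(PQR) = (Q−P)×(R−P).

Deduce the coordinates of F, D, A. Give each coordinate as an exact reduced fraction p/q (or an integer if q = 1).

1. F_x = -18  [BE ∥ FC ∩ EC ∥ BF]
2. F_y = -1  [BE ∥ FC ∩ EC ∥ BF]
   → F = (-18, -1)
3. A_x = -21/2  [A divides FC with FA:AC = 3/4:1/4]
4. A_y = 7/2  [A divides FC with FA:AC = 3/4:1/4]
   → A = (-21/2, 7/2)
5. D_x = -5  [line -15/2·x + 19/2·y + -85 = 0 ∩ |DB|² = 36]
6. D_y = 5  [line -15/2·x + 19/2·y + -85 = 0 ∩ |DB|² = 36]
   → D = (-5, 5)

A = (-21/2, 7/2)
D = (-5, 5)
F = (-18, -1)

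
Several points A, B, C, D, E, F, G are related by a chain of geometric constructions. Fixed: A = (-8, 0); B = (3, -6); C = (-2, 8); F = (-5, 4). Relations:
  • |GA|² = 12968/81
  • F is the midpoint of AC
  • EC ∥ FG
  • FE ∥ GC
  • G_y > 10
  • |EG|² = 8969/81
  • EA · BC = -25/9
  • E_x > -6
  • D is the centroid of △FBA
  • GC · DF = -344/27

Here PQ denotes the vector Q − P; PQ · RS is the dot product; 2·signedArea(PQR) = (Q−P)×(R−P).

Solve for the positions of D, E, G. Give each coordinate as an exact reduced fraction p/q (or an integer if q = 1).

1. D_x = -10/3  [D is the centroid of △FBA]
2. D_y = -2/3  [D is the centroid of △FBA]
   → D = (-10/3, -2/3)
3. G_x = -14/9  [line 5/3·x + -14/3·y + 1442/27 = 0 ∩ |GA|² = 12968/81]
4. G_y = 98/9  [line 5/3·x + -14/3·y + 1442/27 = 0 ∩ |GA|² = 12968/81]
   → G = (-14/9, 98/9)
5. E_x = -49/9  [EA · BC = -25/9 ∩ FE ∥ GC]
6. E_y = 10/9  [EA · BC = -25/9 ∩ FE ∥ GC]
   → E = (-49/9, 10/9)

D = (-10/3, -2/3)
E = (-49/9, 10/9)
G = (-14/9, 98/9)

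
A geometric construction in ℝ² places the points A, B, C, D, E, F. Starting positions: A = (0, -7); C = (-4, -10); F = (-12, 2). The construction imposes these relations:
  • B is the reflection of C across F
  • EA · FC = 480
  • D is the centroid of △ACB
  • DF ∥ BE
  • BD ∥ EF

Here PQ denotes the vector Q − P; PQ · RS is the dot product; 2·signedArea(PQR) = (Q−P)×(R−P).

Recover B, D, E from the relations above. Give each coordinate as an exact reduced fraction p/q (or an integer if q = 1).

1. B_x = -20  [B is the reflection of C across F]
2. B_y = 14  [B is the reflection of C across F]
   → B = (-20, 14)
3. D_x = -8  [D is the centroid of △ACB]
4. D_y = -1  [D is the centroid of △ACB]
   → D = (-8, -1)
5. E_x = -24  [BD ∥ EF ∩ DF ∥ BE]
6. E_y = 17  [BD ∥ EF ∩ DF ∥ BE]
   → E = (-24, 17)

B = (-20, 14)
D = (-8, -1)
E = (-24, 17)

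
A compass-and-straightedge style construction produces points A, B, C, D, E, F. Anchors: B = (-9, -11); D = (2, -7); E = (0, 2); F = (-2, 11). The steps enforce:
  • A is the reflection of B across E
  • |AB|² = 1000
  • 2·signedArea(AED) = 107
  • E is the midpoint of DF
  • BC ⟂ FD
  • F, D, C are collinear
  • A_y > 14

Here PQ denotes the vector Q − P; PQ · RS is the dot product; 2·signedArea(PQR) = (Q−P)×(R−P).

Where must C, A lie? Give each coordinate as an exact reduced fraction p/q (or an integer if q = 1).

A = (9, 15)
C = (198/85, -721/85)

1. C_x = 198/85  [F, D, C are collinear ∩ BC ⟂ FD]
2. C_y = -721/85  [F, D, C are collinear ∩ BC ⟂ FD]
   → C = (198/85, -721/85)
3. A_x = 9  [A is the reflection of B across E]
4. A_y = 15  [A is the reflection of B across E]
   → A = (9, 15)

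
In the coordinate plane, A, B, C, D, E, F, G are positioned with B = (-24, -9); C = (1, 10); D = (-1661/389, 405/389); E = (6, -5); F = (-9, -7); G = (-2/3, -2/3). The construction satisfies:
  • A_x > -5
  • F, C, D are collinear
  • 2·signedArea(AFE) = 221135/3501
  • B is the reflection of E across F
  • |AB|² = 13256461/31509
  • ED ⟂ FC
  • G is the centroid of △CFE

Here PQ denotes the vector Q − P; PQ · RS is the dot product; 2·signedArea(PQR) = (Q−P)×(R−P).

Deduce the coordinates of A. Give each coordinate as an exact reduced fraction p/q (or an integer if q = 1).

1. A_x = -16264/3501  [line -2·x + 15·y + 83452/3501 = 0 ∩ |AB|² = 13256461/31509]
2. A_y = -7732/3501  [line -2·x + 15·y + 83452/3501 = 0 ∩ |AB|² = 13256461/31509]
   → A = (-16264/3501, -7732/3501)

A = (-16264/3501, -7732/3501)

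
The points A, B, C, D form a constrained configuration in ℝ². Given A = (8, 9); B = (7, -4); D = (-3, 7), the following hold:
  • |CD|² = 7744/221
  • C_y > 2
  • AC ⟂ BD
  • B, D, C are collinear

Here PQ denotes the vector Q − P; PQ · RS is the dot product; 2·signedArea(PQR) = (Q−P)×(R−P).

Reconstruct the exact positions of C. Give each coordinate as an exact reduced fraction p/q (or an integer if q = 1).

C = (217/221, 579/221)

1. C_x = 217/221  [B, D, C are collinear ∩ AC ⟂ BD]
2. C_y = 579/221  [B, D, C are collinear ∩ AC ⟂ BD]
   → C = (217/221, 579/221)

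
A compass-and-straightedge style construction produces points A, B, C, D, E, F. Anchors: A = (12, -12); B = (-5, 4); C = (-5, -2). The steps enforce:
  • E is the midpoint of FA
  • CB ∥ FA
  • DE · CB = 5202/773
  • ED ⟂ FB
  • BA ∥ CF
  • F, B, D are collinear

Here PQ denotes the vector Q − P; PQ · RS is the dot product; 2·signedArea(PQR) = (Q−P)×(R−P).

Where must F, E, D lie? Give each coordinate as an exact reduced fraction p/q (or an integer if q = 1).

1. F_x = 12  [CB ∥ FA ∩ BA ∥ CF]
2. F_y = -18  [CB ∥ FA ∩ BA ∥ CF]
   → F = (12, -18)
3. E_x = 12  [E is the midpoint of FA]
4. E_y = -15  [E is the midpoint of FA]
   → E = (12, -15)
5. D_x = 8154/773  [F, B, D are collinear ∩ ED ⟂ FB]
6. D_y = -12462/773  [F, B, D are collinear ∩ ED ⟂ FB]
   → D = (8154/773, -12462/773)

D = (8154/773, -12462/773)
E = (12, -15)
F = (12, -18)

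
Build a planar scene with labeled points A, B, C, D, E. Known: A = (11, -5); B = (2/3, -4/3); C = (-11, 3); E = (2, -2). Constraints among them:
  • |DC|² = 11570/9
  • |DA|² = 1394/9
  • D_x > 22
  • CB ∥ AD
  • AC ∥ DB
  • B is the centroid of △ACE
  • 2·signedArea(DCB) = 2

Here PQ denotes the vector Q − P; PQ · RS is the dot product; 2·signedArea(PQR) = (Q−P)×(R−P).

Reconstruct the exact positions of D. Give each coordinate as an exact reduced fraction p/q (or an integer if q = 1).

D = (68/3, -28/3)

1. D_x = 68/3  [AC ∥ DB ∩ CB ∥ AD]
2. D_y = -28/3  [AC ∥ DB ∩ CB ∥ AD]
   → D = (68/3, -28/3)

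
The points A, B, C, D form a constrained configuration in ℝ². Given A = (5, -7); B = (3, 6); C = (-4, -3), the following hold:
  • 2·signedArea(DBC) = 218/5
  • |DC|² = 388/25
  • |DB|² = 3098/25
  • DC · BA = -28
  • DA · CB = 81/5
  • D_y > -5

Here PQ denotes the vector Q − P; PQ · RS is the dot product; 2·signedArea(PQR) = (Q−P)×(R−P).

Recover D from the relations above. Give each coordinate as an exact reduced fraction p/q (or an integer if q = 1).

1. D_x = -2/5  [DA · CB = 81/5 ∩ DC · BA = -28]
2. D_y = -23/5  [DA · CB = 81/5 ∩ DC · BA = -28]
   → D = (-2/5, -23/5)

D = (-2/5, -23/5)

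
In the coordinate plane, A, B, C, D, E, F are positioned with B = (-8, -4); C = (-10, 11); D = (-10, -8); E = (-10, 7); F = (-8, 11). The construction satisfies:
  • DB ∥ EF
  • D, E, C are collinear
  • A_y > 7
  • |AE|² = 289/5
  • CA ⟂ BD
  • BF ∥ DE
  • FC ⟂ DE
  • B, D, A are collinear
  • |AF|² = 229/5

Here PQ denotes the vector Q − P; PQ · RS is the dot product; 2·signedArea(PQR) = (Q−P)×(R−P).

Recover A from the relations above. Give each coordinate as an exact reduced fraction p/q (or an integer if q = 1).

1. A_x = -12/5  [B, D, A are collinear ∩ CA ⟂ BD]
2. A_y = 36/5  [B, D, A are collinear ∩ CA ⟂ BD]
   → A = (-12/5, 36/5)

A = (-12/5, 36/5)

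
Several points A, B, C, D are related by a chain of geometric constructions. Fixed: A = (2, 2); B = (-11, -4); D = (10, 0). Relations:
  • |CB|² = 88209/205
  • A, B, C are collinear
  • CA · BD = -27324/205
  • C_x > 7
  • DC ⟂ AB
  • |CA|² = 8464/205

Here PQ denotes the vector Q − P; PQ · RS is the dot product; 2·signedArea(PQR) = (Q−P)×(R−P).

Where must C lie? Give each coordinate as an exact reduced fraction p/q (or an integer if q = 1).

C = (1606/205, 962/205)

1. C_x = 1606/205  [A, B, C are collinear ∩ DC ⟂ AB]
2. C_y = 962/205  [A, B, C are collinear ∩ DC ⟂ AB]
   → C = (1606/205, 962/205)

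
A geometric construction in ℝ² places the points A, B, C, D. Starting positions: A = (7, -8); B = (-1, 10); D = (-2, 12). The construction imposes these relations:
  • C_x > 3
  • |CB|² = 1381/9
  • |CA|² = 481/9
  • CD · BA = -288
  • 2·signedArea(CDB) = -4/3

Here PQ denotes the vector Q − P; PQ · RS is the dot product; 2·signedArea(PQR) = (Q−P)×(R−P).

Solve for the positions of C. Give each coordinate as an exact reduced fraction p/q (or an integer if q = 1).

1. C_x = 4  [CD · BA = -288 ∩ 2·signedArea(CDB) = -4/3]
2. C_y = -4/3  [CD · BA = -288 ∩ 2·signedArea(CDB) = -4/3]
   → C = (4, -4/3)

C = (4, -4/3)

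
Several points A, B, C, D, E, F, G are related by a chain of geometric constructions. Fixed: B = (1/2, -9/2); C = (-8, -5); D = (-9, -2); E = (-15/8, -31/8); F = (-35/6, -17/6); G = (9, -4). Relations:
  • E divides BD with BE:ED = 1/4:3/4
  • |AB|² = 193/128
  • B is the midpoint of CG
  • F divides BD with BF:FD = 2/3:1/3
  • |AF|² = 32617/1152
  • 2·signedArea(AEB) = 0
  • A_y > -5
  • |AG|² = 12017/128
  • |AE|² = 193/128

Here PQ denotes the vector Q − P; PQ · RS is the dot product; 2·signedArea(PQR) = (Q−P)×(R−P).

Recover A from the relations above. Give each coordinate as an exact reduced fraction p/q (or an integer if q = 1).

1. A_x = -11/16  [line 5/8·x + 19/8·y + 83/8 = 0 ∩ |AG|² = 12017/128]
2. A_y = -67/16  [line 5/8·x + 19/8·y + 83/8 = 0 ∩ |AG|² = 12017/128]
   → A = (-11/16, -67/16)

A = (-11/16, -67/16)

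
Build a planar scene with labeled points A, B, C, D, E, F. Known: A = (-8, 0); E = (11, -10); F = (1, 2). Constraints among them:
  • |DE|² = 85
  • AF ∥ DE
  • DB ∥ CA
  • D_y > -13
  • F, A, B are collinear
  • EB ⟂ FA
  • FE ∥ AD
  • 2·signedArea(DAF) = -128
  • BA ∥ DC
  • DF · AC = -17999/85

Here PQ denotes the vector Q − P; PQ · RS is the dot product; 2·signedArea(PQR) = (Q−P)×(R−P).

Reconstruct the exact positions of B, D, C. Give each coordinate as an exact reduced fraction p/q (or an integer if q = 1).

B = (679/85, 302/85)
C = (-1189/85, -1322/85)
D = (2, -12)

1. B_x = 679/85  [F, A, B are collinear ∩ EB ⟂ FA]
2. B_y = 302/85  [F, A, B are collinear ∩ EB ⟂ FA]
   → B = (679/85, 302/85)
3. D_x = 2  [AF ∥ DE ∩ FE ∥ AD]
4. D_y = -12  [AF ∥ DE ∩ FE ∥ AD]
   → D = (2, -12)
5. C_x = -1189/85  [DB ∥ CA ∩ BA ∥ DC]
6. C_y = -1322/85  [DB ∥ CA ∩ BA ∥ DC]
   → C = (-1189/85, -1322/85)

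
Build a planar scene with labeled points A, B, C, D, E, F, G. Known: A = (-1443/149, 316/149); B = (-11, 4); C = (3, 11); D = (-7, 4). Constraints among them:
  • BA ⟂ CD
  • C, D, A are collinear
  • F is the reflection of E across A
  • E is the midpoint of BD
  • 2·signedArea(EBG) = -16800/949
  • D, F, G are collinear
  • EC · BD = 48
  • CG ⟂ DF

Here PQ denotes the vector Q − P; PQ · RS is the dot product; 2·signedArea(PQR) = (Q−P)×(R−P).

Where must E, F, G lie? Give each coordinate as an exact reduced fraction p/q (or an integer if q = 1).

1. E_x = -9  [E is the midpoint of BD]
2. E_y = 4  [E is the midpoint of BD]
   → E = (-9, 4)
3. F_x = -1545/149  [F is the reflection of E across A]
4. F_y = 36/149  [F is the reflection of E across A]
   → F = (-1545/149, 36/149)
5. G_x = 887/949  [D, F, G are collinear ∩ CG ⟂ DF]
6. G_y = 12196/949  [D, F, G are collinear ∩ CG ⟂ DF]
   → G = (887/949, 12196/949)

E = (-9, 4)
F = (-1545/149, 36/149)
G = (887/949, 12196/949)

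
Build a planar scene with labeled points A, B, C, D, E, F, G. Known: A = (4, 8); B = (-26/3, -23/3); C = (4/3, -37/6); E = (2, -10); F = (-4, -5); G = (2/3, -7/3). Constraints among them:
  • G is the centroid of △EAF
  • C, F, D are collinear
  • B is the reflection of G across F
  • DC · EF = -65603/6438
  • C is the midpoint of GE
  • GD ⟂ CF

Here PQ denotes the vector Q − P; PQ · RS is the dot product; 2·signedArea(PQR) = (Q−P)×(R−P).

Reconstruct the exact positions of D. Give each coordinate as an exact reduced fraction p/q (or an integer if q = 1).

D = (-332/3219, -18839/3219)

1. D_x = -332/3219  [C, F, D are collinear ∩ GD ⟂ CF]
2. D_y = -18839/3219  [C, F, D are collinear ∩ GD ⟂ CF]
   → D = (-332/3219, -18839/3219)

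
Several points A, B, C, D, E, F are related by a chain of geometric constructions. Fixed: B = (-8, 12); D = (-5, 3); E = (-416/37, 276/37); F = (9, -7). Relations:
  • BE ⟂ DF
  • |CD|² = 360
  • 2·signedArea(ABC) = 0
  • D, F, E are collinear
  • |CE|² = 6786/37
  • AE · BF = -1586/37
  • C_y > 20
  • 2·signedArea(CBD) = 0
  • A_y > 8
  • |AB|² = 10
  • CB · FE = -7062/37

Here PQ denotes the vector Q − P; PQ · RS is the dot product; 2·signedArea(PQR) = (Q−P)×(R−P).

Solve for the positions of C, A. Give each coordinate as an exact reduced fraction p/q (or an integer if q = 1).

1. C_x = -11  [2·signedArea(CBD) = 0 ∩ CB · FE = -7062/37]
2. C_y = 21  [2·signedArea(CBD) = 0 ∩ CB · FE = -7062/37]
   → C = (-11, 21)
3. A_x = -7  [2·signedArea(ABC) = 0 ∩ AE · BF = -1586/37]
4. A_y = 9  [2·signedArea(ABC) = 0 ∩ AE · BF = -1586/37]
   → A = (-7, 9)

A = (-7, 9)
C = (-11, 21)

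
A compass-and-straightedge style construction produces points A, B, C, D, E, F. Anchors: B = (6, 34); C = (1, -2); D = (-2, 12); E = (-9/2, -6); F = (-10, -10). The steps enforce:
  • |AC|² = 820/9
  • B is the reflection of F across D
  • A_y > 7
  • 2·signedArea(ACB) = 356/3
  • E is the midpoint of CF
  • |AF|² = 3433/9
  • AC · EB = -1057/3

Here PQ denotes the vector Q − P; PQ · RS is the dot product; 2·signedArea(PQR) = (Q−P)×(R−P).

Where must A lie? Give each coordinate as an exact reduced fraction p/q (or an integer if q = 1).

1. A_x = -1  [AC · EB = -1057/3 ∩ 2·signedArea(ACB) = 356/3]
2. A_y = 22/3  [AC · EB = -1057/3 ∩ 2·signedArea(ACB) = 356/3]
   → A = (-1, 22/3)

A = (-1, 22/3)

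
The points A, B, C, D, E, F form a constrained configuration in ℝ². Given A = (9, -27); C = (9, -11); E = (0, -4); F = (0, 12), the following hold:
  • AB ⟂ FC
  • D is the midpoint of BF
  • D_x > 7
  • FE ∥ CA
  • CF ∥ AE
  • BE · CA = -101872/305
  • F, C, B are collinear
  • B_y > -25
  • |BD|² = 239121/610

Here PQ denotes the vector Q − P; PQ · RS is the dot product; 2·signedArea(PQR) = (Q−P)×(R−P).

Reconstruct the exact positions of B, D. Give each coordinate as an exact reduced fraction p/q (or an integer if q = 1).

B = (4401/305, -7587/305)
D = (4401/610, -3927/610)

1. B_x = 4401/305  [F, C, B are collinear ∩ AB ⟂ FC]
2. B_y = -7587/305  [F, C, B are collinear ∩ AB ⟂ FC]
   → B = (4401/305, -7587/305)
3. D_x = 4401/610  [D is the midpoint of BF]
4. D_y = -3927/610  [D is the midpoint of BF]
   → D = (4401/610, -3927/610)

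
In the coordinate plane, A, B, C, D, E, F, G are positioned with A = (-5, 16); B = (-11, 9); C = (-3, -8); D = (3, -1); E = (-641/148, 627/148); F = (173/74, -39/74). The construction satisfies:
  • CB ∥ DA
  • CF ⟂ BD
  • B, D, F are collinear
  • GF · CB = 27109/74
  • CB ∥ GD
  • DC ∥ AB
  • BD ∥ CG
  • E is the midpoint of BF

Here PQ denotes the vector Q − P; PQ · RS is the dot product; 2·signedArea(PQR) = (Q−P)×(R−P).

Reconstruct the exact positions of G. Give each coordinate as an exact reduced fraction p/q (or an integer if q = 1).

1. G_x = 11  [CB ∥ GD ∩ BD ∥ CG]
2. G_y = -18  [CB ∥ GD ∩ BD ∥ CG]
   → G = (11, -18)

G = (11, -18)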